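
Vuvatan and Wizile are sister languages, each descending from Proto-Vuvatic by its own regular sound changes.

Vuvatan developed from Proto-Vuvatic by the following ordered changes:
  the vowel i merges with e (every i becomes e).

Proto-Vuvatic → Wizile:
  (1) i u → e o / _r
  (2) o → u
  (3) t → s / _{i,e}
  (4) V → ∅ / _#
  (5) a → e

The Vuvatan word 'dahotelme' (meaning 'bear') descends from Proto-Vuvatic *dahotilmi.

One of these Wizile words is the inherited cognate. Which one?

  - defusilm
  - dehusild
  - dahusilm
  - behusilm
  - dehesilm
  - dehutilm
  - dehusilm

dehusilm

Wizile: *dahotilmi > dahutilmi > dahusilmi > dahusilm > dehusilm  (by vowel merger, palatalisation, apocope, vowel merger)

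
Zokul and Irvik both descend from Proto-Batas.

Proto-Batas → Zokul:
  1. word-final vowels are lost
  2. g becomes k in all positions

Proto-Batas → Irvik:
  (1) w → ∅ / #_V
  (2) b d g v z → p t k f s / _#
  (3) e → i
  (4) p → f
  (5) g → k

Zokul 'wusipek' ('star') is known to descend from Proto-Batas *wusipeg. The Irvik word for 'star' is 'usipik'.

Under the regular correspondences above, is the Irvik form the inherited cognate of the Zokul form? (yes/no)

no

Derive the expected Irvik reflex of *wusipeg:
Irvik: *wusipeg
  wusipeg → usipeg   [glide loss]
  usipeg → usipek   [final devoicing]
  usipek → usipik   [vowel merger]
  usipik → usifik   [unconditioned shift]
  usifik (rule 5 does not apply)
  giving Irvik usifik.
The regular Irvik reflex would be 'usifik', but the attested form is 'usipik'. The correspondence is irregular, so they are not cognates (the Irvik form has a different source).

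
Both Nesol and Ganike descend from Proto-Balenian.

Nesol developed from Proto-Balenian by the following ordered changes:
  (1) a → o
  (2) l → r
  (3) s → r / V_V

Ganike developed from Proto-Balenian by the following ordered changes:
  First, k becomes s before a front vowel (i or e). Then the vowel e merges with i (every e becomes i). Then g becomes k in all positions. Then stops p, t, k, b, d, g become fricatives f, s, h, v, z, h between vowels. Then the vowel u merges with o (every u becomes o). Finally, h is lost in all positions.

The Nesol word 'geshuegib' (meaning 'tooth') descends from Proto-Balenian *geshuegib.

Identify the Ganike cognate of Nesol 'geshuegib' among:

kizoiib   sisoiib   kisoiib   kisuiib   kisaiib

kisoiib

Ganike: *geshuegib > gishuigib > kishuikib > kishuihib > kishoihib > kisoiib  (by vowel merger, unconditioned shift, intervocalic lenition, vowel merger, h-loss)
The other candidates each miss or misapply at least one Ganike change.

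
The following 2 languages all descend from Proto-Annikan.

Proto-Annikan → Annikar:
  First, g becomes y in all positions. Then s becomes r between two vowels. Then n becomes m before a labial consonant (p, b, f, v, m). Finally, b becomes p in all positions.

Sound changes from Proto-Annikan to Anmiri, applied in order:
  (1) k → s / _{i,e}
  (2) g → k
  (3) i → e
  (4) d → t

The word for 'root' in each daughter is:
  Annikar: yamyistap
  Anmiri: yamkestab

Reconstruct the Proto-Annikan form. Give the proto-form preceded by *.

*yamgistab

Position 9: Annikar has p, Anmiri has b. Anmiri preserves b here (none of its changes turn any other segment into b), so the proto-segment is *b.
Position 4: Annikar has y, Anmiri has k. Taking the neighbouring segments as reconstructed: Annikar y could go back to *g or *y; Anmiri k can only go back to *g — the one source consistent with every daughter is *g.
Continuing position by position gives *yamgistab; check it forward:
Annikar: start from *yamgistab.
  rule 1 (unconditioned shift): yamgistab → yamyistab
  rule 2: no change — yamyistab
  rule 3: no change — yamyistab
  rule 4 (unconditioned shift): yamyistab → yamyistap
  ⇒ Annikar yamyistap
Anmiri: *yamgistab > yamkistab > yamkestab  (by unconditioned shift, vowel merger)
No other proto-form is consistent with every reflex, so the reconstruction is *yamgistab.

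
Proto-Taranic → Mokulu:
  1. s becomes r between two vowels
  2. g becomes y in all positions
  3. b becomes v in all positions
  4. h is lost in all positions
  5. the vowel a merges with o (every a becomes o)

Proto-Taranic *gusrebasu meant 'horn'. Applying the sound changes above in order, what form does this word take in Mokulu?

Mokulu: *gusrebasu
  gusrebasu → gusrebaru   [rhotacism]
  gusrebaru → yusrebaru   [unconditioned shift]
  yusrebaru → yusrevaru   [unconditioned shift]
  yusrevaru (rule 4 does not apply)
  yusrevaru → yusrevoru   [vowel merger]
  giving Mokulu yusrevoru.

yusrevoru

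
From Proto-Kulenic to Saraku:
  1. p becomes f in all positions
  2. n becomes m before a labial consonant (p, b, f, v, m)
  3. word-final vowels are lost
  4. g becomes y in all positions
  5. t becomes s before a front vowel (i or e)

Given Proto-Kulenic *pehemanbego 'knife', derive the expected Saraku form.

Saraku: start from *pehemanbego.
  rule 1 (unconditioned shift): pehemanbego → fehemanbego
  rule 2 (nasal place assimilation): fehemanbego → fehemambego
  rule 3 (apocope): fehemambego → fehemambeg
  rule 4 (unconditioned shift): fehemambeg → fehemambey
  rule 5: no change — fehemambey
  ⇒ Saraku fehemambey

fehemambey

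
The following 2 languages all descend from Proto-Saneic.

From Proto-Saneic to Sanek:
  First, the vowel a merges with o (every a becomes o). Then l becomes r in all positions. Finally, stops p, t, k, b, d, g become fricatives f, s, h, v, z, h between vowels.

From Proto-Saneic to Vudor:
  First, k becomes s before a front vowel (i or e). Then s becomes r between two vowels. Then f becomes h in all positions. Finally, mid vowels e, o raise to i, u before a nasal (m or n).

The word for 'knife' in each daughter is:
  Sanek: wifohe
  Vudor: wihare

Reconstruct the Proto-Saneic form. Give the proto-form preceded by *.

Position 3: Sanek has f, Vudor has h. Taking the neighbouring segments as reconstructed: Sanek f could go back to *p or *f; Vudor h could go back to *f or *h — the one source consistent with every daughter is *f.
Position 4: Sanek has o, Vudor has a. Vudor preserves a here (none of its changes turn any other segment into a), so the proto-segment is *a.
Position 5: Sanek has h, Vudor has r. Taking the neighbouring segments as reconstructed: Sanek h could go back to *k or *g or *h; Vudor r could go back to *k or *s or *r — the one source consistent with every daughter is *k.
The remaining positions agree across the daughters. Check the candidate against every language:
Sanek: *wifake
  wifake → wifoke   [vowel merger]
  wifoke (rule 2 does not apply)
  wifoke → wifohe   [intervocalic lenition]
  giving Sanek wifohe.
Vudor: *wifake
  wifake → wifase   [palatalisation]
  wifase → wifare   [rhotacism]
  wifare → wihare   [unconditioned shift]
  wihare (rule 4 does not apply)
  giving Vudor wihare.
Only *wifake yields all of Sanek wifohe, Vudor wihare.

*wifake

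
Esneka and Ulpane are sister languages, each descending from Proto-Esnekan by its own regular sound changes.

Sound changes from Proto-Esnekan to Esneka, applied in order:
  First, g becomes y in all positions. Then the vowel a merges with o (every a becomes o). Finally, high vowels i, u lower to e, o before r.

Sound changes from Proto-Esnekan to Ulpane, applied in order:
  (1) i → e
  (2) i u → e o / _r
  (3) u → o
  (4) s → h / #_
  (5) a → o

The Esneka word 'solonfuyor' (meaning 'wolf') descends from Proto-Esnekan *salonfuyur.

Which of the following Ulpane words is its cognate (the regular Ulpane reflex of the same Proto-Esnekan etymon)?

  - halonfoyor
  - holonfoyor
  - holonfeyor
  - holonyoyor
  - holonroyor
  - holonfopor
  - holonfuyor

holonfoyor

Ulpane: start from *salonfuyur.
  rule 1: no change — salonfuyur
  rule 2 (pre-rhotic lowering): salonfuyur → salonfuyor
  rule 3 (vowel merger): salonfuyor → salonfoyor
  rule 4 (debuccalisation): salonfoyor → halonfoyor
  rule 5 (vowel merger): halonfoyor → holonfoyor
  ⇒ Ulpane holonfoyor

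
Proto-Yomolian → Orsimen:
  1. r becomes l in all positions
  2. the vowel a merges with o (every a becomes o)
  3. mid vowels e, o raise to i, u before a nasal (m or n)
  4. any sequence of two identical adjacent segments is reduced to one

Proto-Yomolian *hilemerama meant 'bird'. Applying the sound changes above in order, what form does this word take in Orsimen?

hilimelumo

Orsimen: start from *hilemerama.
  rule 1 (unconditioned shift): hilemerama → hilemelama
  rule 2 (vowel merger): hilemelama → hilemelomo
  rule 3 (pre-nasal raising): hilemelomo → hilimelumo
  rule 4: no change — hilimelumo
  ⇒ Orsimen hilimelumo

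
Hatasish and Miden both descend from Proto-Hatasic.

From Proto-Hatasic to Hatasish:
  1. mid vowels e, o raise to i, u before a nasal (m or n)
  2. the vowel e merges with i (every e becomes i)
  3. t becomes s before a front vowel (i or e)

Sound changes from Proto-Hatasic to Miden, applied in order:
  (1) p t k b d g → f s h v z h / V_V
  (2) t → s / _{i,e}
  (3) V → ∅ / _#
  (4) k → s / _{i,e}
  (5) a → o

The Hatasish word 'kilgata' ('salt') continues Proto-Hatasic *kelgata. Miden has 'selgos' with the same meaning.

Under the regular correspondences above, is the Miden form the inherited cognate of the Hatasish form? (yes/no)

Derive the expected Miden reflex of *kelgata:
Miden: start from *kelgata.
  rule 1 (intervocalic lenition): kelgata → kelgasa
  rule 2: no change — kelgasa
  rule 3 (apocope): kelgasa → kelgas
  rule 4 (palatalisation): kelgas → selgas
  rule 5 (vowel merger): selgas → selgos
  ⇒ Miden selgos
Miden 'selgos' matches the regular reflex exactly, so the pair is cognate.

yes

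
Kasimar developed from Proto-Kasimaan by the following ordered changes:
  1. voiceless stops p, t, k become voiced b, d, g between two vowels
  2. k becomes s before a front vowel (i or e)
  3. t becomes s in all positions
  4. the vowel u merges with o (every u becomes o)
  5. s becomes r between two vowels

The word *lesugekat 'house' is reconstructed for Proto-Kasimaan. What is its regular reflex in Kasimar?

lerogegas

Kasimar: *lesugekat
  lesugekat → lesugegat   [intervocalic voicing]
  lesugegat (rule 2 does not apply)
  lesugegat → lesugegas   [unconditioned shift]
  lesugegas → lesogegas   [vowel merger]
  lesogegas → lerogegas   [rhotacism]
  giving Kasimar lerogegas.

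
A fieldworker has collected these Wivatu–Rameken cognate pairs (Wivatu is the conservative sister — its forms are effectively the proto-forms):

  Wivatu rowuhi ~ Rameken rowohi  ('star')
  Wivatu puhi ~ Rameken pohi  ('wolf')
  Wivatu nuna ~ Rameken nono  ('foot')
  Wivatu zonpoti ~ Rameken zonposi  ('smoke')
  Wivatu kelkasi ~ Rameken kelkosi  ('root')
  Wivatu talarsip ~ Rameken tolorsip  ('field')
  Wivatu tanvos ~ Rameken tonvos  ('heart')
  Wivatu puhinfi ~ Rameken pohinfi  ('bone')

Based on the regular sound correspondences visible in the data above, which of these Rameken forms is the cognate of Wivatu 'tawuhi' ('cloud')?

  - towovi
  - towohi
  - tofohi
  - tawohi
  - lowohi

kelkasi ~ kelkosi, talarsip ~ tolorsip — Wivatu a corresponds to Rameken o after a consonant, before a consonant other than r, m, n, p, b, f, v.
rowuhi ~ rowohi, puhi ~ pohi — Wivatu u corresponds to Rameken o after a consonant, before a consonant other than r, m, n, p, b, f, v.
Applying these to Wivatu 'tawuhi':
  tawuhi → towuhi   (a→o after a consonant, before a consonant other than r, m, n, p, b, f, v)
  towuhi → towohi   (u→o after a consonant, before a consonant other than r, m, n, p, b, f, v)
So the Rameken cognate is 'towohi'.

towohi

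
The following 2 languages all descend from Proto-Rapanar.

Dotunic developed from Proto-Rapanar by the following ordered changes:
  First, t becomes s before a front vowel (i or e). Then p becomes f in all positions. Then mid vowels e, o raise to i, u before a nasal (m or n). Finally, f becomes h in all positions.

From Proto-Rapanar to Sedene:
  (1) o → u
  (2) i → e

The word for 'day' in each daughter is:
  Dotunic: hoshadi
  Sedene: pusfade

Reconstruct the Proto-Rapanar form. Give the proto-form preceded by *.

*posfadi

Position 4: Dotunic has h, Sedene has f. Sedene preserves f here (none of its changes turn any other segment into f), so the proto-segment is *f.
Position 2: Dotunic has o, Sedene has u. Dotunic preserves o here (none of its changes turn any other segment into o), so the proto-segment is *o.
Continuing position by position gives *posfadi; check it forward:
Dotunic: start from *posfadi.
  rule 1: no change — posfadi
  rule 2 (unconditioned shift): posfadi → fosfadi
  rule 3: no change — fosfadi
  rule 4 (unconditioned shift): fosfadi → hoshadi
  ⇒ Dotunic hoshadi
Sedene: start from *posfadi.
  rule 1 (vowel merger): posfadi → pusfadi
  rule 2 (vowel merger): pusfadi → pusfade
  ⇒ Sedene pusfade
Only *posfadi yields all of Dotunic hoshadi, Sedene pusfade.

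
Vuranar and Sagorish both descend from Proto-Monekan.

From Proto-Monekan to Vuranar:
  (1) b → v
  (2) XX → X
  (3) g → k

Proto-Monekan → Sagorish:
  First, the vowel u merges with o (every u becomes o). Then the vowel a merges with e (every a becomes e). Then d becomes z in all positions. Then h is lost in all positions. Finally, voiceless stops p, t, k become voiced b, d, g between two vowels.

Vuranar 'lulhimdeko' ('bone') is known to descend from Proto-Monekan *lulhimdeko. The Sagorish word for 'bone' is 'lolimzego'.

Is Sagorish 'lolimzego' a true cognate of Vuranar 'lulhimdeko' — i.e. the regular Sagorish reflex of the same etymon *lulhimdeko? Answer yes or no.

yes

Derive the expected Sagorish reflex of *lulhimdeko:
Sagorish: start from *lulhimdeko.
  rule 1 (vowel merger): lulhimdeko → lolhimdeko
  rule 2: no change — lolhimdeko
  rule 3 (unconditioned shift): lolhimdeko → lolhimzeko
  rule 4 (h-loss): lolhimzeko → lolimzeko
  rule 5 (intervocalic voicing): lolimzeko → lolimzego
  ⇒ Sagorish lolimzego
Sagorish 'lolimzego' matches the regular reflex exactly, so the pair is cognate.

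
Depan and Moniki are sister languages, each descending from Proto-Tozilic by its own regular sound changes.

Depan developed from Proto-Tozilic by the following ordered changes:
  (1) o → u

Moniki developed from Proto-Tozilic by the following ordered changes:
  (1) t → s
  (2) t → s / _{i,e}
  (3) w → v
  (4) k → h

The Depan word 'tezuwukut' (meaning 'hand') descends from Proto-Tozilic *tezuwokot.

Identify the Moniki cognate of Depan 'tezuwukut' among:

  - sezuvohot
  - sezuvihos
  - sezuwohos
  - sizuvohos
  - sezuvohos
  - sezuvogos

Moniki: *tezuwokot > sezuwokos > sezuvokos > sezuvohos  (by unconditioned shift, unconditioned shift, unconditioned shift)

sezuvohos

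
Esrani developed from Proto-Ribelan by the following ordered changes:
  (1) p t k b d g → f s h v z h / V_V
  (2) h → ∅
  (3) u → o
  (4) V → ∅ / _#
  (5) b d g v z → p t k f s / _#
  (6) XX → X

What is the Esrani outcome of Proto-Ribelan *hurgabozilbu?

Esrani: *hurgabozilbu
  hurgabozilbu → hurgavozilbu   [intervocalic lenition]
  hurgavozilbu → urgavozilbu   [h-loss]
  urgavozilbu → orgavozilbo   [vowel merger]
  orgavozilbo → orgavozilb   [apocope]
  orgavozilb → orgavozilp   [final devoicing]
  orgavozilp (rule 6 does not apply)
  giving Esrani orgavozilp.

orgavozilp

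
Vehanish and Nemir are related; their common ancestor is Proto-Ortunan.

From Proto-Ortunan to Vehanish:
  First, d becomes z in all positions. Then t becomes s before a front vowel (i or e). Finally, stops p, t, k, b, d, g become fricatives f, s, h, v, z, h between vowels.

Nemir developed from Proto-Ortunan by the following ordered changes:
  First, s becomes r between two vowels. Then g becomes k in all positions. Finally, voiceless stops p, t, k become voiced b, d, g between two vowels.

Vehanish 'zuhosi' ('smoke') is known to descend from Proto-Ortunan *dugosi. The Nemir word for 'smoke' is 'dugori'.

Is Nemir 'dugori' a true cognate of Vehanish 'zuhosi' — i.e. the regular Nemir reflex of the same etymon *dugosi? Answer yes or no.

yes

Derive the expected Nemir reflex of *dugosi:
Nemir: *dugosi > dugori > dukori > dugori  (by rhotacism, unconditioned shift, intervocalic voicing)
Nemir 'dugori' matches the regular reflex exactly, so the pair is cognate.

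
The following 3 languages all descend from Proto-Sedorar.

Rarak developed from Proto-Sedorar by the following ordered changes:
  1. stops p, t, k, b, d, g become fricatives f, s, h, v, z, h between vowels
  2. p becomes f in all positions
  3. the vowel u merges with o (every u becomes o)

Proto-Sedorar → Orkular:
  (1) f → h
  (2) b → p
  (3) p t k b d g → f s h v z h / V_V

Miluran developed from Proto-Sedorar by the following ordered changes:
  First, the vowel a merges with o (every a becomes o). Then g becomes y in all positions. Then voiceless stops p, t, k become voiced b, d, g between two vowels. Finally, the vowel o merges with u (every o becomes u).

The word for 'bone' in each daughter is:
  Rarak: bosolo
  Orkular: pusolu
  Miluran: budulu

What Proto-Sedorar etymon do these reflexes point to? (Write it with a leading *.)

*butolu

Position 3: Rarak has s, Orkular has s, Miluran has d. Taking the neighbouring segments as reconstructed: Rarak s could go back to *t or *s; Orkular s could go back to *t or *s; Miluran d could go back to *t or *d — the one source consistent with every daughter is *t.
Position 1: Rarak has b, Orkular has p, Miluran has b. Rarak preserves b here (none of its changes turn any other segment into b), so the proto-segment is *b.
This points to *butolu. Verify forward in each daughter:
Rarak: start from *butolu.
  rule 1 (intervocalic lenition): butolu → busolu
  rule 2: no change — busolu
  rule 3 (vowel merger): busolu → bosolo
  ⇒ Rarak bosolo
Orkular: start from *butolu.
  rule 1: no change — butolu
  rule 2 (unconditioned shift): butolu → putolu
  rule 3 (intervocalic lenition): putolu → pusolu
  ⇒ Orkular pusolu
Miluran: *butolu
  butolu (rule 1 does not apply)
  butolu (rule 2 does not apply)
  butolu → budolu   [intervocalic voicing]
  budolu → budulu   [vowel merger]
  giving Miluran budulu.
Only *butolu yields all of Rarak bosolo, Orkular pusolu, Miluran budulu.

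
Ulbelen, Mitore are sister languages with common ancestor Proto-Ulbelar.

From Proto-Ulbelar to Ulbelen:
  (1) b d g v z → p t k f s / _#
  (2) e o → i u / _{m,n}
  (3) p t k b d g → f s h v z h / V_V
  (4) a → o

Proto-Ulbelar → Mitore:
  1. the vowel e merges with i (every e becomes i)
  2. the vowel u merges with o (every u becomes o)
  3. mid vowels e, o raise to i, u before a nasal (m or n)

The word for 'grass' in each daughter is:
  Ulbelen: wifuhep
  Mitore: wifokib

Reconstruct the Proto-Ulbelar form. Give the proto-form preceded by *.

*wifukeb

Position 6: Ulbelen has e, Mitore has i. Ulbelen preserves e here (none of its changes turn any other segment into e), so the proto-segment is *e.
Position 4: Ulbelen has u, Mitore has o. Taking the neighbouring segments as reconstructed: Ulbelen u can only go back to *u; Mitore o could go back to *o or *u — the one source consistent with every daughter is *u.
Verify the candidate proto-form against each daughter:
Ulbelen: start from *wifukeb.
  rule 1 (final devoicing): wifukeb → wifukep
  rule 2: no change — wifukep
  rule 3 (intervocalic lenition): wifukep → wifuhep
  rule 4: no change — wifuhep
  ⇒ Ulbelen wifuhep
Mitore: *wifukeb
  wifukeb → wifukib   [vowel merger]
  wifukib → wifokib   [vowel merger]
  wifokib (rule 3 does not apply)
  giving Mitore wifokib.
Only *wifukeb yields all of Ulbelen wifuhep, Mitore wifokib.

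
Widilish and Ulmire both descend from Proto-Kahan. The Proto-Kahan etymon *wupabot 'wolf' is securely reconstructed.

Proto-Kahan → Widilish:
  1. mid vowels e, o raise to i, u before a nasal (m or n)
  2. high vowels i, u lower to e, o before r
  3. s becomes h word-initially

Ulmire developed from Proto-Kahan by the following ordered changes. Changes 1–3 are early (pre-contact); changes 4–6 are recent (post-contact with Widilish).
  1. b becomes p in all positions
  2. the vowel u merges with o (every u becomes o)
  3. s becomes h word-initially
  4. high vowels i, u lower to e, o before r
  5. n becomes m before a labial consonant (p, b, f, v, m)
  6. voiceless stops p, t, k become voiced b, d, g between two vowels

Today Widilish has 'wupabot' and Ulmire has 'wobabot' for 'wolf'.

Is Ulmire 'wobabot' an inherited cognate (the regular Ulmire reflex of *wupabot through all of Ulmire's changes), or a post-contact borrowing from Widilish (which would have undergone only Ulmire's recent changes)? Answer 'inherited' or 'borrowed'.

If inherited, *wupabot would pass through all of Ulmire's changes:
Ulmire: *wupabot > wupapot > wopapot > wobabot  (by unconditioned shift, vowel merger, intervocalic voicing)
If borrowed from Widilish 'wupabot' after the early changes, it would undergo only the recent ones:
  rule 4 (pre-rhotic lowering): no change (wupabot)
  rule 5 (nasal place assimilation): no change (wupabot)
  rule 6 (intervocalic voicing): wupabot → wubabot
  ⇒ as a loan: wubabot
Ulmire 'wobabot' matches the inherited outcome exactly, so it is an inherited cognate, not a loan.

inherited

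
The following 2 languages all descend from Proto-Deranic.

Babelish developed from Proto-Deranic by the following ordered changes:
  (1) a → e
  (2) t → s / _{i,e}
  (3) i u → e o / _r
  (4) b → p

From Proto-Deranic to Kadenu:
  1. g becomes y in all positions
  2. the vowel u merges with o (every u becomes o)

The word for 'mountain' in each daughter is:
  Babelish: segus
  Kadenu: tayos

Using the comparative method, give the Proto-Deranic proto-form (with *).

Position 4: Babelish has u, Kadenu has o. Babelish preserves u here (none of its changes turn any other segment into u), so the proto-segment is *u.
Position 3: Babelish has g, Kadenu has y. Babelish preserves g here (none of its changes turn any other segment into g), so the proto-segment is *g.
Verify the candidate proto-form against each daughter:
Babelish: start from *tagus.
  rule 1 (vowel merger): tagus → tegus
  rule 2 (palatalisation): tegus → segus
  rule 3: no change — segus
  rule 4: no change — segus
  ⇒ Babelish segus
Kadenu: *tagus > tayus > tayos  (by unconditioned shift, vowel merger)
*tagus is the unique common source.

*tagus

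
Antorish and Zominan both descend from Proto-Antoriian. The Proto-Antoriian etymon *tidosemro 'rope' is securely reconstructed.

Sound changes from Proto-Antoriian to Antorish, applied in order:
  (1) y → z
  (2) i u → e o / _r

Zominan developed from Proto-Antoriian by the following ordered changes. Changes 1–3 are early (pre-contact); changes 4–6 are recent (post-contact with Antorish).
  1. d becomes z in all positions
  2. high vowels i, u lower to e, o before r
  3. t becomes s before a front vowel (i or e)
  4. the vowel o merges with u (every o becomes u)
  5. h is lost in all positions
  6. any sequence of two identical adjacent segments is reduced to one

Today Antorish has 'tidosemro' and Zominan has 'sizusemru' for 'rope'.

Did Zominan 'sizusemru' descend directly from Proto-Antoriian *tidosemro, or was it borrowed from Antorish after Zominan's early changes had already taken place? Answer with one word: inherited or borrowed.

inherited

If inherited, *tidosemro would pass through all of Zominan's changes:
Zominan: *tidosemro
  tidosemro → tizosemro   [unconditioned shift]
  tizosemro (rule 2 does not apply)
  tizosemro → sizosemro   [palatalisation]
  sizosemro → sizusemru   [vowel merger]
  sizusemru (rule 5 does not apply)
  sizusemru (rule 6 does not apply)
  giving Zominan sizusemru.
If borrowed from Antorish 'tidosemro' after the early changes, it would undergo only the recent ones:
  rule 4 (vowel merger): tidosemro → tidusemru
  rule 5 (h-loss): no change (tidusemru)
  rule 6 (degemination): no change (tidusemru)
  ⇒ as a loan: tidusemru
Zominan 'sizusemru' matches the inherited outcome exactly, so it is an inherited cognate, not a loan.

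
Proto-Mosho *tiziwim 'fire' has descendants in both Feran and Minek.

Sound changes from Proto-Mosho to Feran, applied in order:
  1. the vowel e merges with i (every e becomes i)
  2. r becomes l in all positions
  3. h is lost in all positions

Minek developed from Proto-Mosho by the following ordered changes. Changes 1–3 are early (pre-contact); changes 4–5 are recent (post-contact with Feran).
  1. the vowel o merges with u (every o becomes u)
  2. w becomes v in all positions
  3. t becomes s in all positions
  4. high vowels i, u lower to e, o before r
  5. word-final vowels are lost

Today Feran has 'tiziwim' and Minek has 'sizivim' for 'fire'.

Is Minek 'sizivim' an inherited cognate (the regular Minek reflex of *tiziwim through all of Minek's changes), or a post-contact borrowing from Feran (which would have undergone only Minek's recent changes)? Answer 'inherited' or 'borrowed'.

If inherited, *tiziwim would pass through all of Minek's changes:
Minek: start from *tiziwim.
  rule 1: no change — tiziwim
  rule 2 (unconditioned shift): tiziwim → tizivim
  rule 3 (unconditioned shift): tizivim → sizivim
  rule 4: no change — sizivim
  rule 5: no change — sizivim
  ⇒ Minek sizivim
If borrowed from Feran 'tiziwim' after the early changes, it would undergo only the recent ones:
  rule 4 (pre-rhotic lowering): no change (tiziwim)
  rule 5 (apocope): no change (tiziwim)
  ⇒ as a loan: tiziwim
Minek 'sizivim' matches the inherited outcome exactly, so it is an inherited cognate, not a loan.

inherited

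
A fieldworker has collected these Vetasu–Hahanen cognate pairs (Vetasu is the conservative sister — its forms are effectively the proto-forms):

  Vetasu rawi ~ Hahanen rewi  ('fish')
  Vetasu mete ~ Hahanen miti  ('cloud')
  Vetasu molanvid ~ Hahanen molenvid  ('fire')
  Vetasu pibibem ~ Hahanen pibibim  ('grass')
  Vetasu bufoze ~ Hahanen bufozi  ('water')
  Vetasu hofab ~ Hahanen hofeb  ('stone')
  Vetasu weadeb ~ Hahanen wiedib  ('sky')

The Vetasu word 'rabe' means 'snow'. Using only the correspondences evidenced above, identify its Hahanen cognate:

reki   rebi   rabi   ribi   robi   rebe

hofab ~ hofeb — Vetasu a corresponds to Hahanen e after a consonant, before a labial obstruent.
mete ~ miti, bufoze ~ bufozi — Vetasu e corresponds to Hahanen i word-finally.
Applying these to Vetasu 'rabe':
  rabe → rebe   (a→e after a consonant, before a labial obstruent)
  rebe → rebi   (e→i word-finally)
So the Hahanen cognate is 'rebi'.

rebi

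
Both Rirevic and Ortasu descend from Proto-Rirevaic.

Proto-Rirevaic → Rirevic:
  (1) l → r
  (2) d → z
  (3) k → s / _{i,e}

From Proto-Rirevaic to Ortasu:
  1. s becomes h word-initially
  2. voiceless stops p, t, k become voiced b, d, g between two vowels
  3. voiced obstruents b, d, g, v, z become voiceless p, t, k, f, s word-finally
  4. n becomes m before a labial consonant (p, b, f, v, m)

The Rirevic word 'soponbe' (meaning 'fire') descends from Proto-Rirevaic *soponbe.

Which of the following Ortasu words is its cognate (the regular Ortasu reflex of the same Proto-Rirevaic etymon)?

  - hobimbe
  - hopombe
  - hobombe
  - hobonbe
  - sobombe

hobombe

Ortasu: *soponbe
  soponbe → hoponbe   [debuccalisation]
  hoponbe → hobonbe   [intervocalic voicing]
  hobonbe (rule 3 does not apply)
  hobonbe → hobombe   [nasal place assimilation]
  giving Ortasu hobombe.
The other candidates each miss or misapply at least one Ortasu change.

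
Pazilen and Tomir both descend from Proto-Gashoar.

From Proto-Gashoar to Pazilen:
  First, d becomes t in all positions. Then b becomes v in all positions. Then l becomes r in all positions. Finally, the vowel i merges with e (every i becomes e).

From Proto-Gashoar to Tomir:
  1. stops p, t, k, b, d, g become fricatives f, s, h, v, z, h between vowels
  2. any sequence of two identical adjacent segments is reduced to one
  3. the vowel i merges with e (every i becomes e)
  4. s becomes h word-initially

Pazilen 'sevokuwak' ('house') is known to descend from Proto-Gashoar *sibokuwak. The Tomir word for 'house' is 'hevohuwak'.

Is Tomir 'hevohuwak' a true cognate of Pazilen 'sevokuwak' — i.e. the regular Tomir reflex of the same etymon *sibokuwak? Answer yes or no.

yes

Derive the expected Tomir reflex of *sibokuwak:
Tomir: *sibokuwak
  sibokuwak → sivohuwak   [intervocalic lenition]
  sivohuwak (rule 2 does not apply)
  sivohuwak → sevohuwak   [vowel merger]
  sevohuwak → hevohuwak   [debuccalisation]
  giving Tomir hevohuwak.
Tomir 'hevohuwak' matches the regular reflex exactly, so the pair is cognate.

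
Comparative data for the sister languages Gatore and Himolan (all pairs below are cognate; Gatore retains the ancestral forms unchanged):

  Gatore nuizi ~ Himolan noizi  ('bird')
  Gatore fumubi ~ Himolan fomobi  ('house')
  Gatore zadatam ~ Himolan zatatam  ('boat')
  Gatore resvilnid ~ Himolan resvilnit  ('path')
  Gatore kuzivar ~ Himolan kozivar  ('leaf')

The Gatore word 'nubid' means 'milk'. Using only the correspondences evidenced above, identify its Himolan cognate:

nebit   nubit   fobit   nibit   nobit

fumubi ~ fomobi — Gatore u corresponds to Himolan o after a consonant, before a labial obstruent.
resvilnid ~ resvilnit — Gatore d corresponds to Himolan t word-finally.
Applying these to Gatore 'nubid':
  nubid → nobid   (u→o after a consonant, before a labial obstruent)
  nobid → nobit   (d→t word-finally)
So the Himolan cognate is 'nobit'.

nobit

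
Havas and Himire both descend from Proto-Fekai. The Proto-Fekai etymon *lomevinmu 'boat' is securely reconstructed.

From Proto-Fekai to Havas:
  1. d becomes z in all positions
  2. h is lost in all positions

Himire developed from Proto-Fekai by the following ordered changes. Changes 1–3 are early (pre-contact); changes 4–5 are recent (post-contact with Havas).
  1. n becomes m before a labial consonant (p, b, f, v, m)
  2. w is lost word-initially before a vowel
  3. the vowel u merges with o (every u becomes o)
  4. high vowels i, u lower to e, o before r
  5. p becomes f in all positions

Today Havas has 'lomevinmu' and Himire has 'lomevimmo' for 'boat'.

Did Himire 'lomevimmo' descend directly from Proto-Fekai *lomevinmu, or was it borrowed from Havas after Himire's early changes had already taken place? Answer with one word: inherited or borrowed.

If inherited, *lomevinmu would pass through all of Himire's changes:
Himire: *lomevinmu > lomevimmu > lomevimmo  (by nasal place assimilation, vowel merger)
If borrowed from Havas 'lomevinmu' after the early changes, it would undergo only the recent ones:
  rule 4 (pre-rhotic lowering): no change (lomevinmu)
  rule 5 (unconditioned shift): no change (lomevinmu)
  ⇒ as a loan: lomevinmu
Himire 'lomevimmo' matches the inherited outcome exactly, so it is an inherited cognate, not a loan.

inherited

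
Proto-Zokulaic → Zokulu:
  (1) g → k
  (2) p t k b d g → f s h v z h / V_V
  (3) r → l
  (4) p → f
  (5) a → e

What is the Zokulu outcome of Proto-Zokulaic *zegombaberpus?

zehombevelfus

Zokulu: *zegombaberpus > zekombaberpus > zehombaverpus > zehombavelpus > zehombavelfus > zehombevelfus  (by unconditioned shift, intervocalic lenition, unconditioned shift, unconditioned shift, vowel merger)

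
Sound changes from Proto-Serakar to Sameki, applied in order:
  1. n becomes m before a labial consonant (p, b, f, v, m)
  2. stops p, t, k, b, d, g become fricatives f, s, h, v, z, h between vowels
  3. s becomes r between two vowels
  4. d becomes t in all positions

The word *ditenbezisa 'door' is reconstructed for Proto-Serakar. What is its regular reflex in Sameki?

tirembezira

Sameki: *ditenbezisa
  ditenbezisa → ditembezisa   [nasal place assimilation]
  ditembezisa → disembezisa   [intervocalic lenition]
  disembezisa → dirembezira   [rhotacism]
  dirembezira → tirembezira   [unconditioned shift]
  giving Sameki tirembezira.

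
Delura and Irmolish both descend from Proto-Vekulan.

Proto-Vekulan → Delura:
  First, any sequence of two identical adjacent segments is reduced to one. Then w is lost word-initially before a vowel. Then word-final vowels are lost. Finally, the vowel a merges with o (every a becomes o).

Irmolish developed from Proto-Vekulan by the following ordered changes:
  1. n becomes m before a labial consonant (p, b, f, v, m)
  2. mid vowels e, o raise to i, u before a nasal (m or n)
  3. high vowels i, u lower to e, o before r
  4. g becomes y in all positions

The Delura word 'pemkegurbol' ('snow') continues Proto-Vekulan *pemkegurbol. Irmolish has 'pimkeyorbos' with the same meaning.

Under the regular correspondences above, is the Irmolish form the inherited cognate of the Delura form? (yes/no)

Derive the expected Irmolish reflex of *pemkegurbol:
Irmolish: *pemkegurbol
  pemkegurbol (rule 1 does not apply)
  pemkegurbol → pimkegurbol   [pre-nasal raising]
  pimkegurbol → pimkegorbol   [pre-rhotic lowering]
  pimkegorbol → pimkeyorbol   [unconditioned shift]
  giving Irmolish pimkeyorbol.
The regular Irmolish reflex would be 'pimkeyorbol', but the attested form is 'pimkeyorbos'. The correspondence is irregular, so they are not cognates (the Irmolish form has a different source).

no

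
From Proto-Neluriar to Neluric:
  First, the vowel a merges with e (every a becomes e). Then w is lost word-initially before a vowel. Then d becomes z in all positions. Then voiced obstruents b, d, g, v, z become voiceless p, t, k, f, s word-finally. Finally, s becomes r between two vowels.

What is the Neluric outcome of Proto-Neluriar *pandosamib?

Neluric: *pandosamib > pendosemib > penzosemib > penzosemip > penzoremip  (by vowel merger, unconditioned shift, final devoicing, rhotacism)

penzoremip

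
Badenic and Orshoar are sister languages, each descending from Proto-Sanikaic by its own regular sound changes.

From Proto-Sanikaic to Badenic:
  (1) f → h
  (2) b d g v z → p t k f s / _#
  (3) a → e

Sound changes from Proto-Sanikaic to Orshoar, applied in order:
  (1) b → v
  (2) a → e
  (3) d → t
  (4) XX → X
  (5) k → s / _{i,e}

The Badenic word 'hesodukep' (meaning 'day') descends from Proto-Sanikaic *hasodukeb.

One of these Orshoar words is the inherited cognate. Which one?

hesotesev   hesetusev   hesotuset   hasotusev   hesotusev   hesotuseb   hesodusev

Orshoar: start from *hasodukeb.
  rule 1 (unconditioned shift): hasodukeb → hasodukev
  rule 2 (vowel merger): hasodukev → hesodukev
  rule 3 (unconditioned shift): hesodukev → hesotukev
  rule 4: no change — hesotukev
  rule 5 (palatalisation): hesotukev → hesotusev
  ⇒ Orshoar hesotusev
Only 'hesotusev' matches the regular Orshoar development of *hasodukeb.

hesotusev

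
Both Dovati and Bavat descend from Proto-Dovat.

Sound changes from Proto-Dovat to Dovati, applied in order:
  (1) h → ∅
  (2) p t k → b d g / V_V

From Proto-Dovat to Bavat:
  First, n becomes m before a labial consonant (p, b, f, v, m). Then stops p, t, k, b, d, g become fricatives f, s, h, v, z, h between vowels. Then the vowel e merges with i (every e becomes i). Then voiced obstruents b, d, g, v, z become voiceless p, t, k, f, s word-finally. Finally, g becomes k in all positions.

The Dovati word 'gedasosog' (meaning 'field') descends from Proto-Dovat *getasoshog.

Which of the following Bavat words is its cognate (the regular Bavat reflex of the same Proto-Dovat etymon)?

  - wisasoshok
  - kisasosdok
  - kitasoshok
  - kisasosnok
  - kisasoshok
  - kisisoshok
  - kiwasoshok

Bavat: *getasoshog > gesasoshog > gisasoshog > gisasoshok > kisasoshok  (by intervocalic lenition, vowel merger, final devoicing, unconditioned shift)
The other candidates each miss or misapply at least one Bavat change.

kisasoshok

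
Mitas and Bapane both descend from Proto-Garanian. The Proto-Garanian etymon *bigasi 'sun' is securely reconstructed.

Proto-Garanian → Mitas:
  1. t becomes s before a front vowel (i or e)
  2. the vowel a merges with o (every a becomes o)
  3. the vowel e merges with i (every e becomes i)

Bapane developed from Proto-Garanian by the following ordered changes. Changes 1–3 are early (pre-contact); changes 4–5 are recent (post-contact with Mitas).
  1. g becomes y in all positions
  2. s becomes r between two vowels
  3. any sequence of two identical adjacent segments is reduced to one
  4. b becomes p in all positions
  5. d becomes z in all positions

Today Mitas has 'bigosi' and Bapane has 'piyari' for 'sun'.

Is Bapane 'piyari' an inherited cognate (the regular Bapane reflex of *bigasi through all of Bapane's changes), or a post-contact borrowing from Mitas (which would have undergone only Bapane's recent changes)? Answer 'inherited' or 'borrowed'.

If inherited, *bigasi would pass through all of Bapane's changes:
Bapane: *bigasi > biyasi > biyari > piyari  (by unconditioned shift, rhotacism, unconditioned shift)
If borrowed from Mitas 'bigosi' after the early changes, it would undergo only the recent ones:
  rule 4 (unconditioned shift): bigosi → pigosi
  rule 5 (unconditioned shift): no change (pigosi)
  ⇒ as a loan: pigosi
Bapane 'piyari' matches the inherited outcome exactly, so it is an inherited cognate, not a loan.

inherited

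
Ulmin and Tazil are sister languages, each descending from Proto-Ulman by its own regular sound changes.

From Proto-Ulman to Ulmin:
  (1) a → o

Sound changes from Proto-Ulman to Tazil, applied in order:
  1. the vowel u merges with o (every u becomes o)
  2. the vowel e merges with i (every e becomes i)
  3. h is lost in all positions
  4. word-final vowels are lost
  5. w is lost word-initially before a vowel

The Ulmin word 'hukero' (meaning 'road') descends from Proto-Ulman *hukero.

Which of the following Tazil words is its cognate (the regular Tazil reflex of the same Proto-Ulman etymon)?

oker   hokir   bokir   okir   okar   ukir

okir

Tazil: start from *hukero.
  rule 1 (vowel merger): hukero → hokero
  rule 2 (vowel merger): hokero → hokiro
  rule 3 (h-loss): hokiro → okiro
  rule 4 (apocope): okiro → okir
  rule 5: no change — okir
  ⇒ Tazil okir
Among the options, 'okir' alone shows every Tazil change applied in order.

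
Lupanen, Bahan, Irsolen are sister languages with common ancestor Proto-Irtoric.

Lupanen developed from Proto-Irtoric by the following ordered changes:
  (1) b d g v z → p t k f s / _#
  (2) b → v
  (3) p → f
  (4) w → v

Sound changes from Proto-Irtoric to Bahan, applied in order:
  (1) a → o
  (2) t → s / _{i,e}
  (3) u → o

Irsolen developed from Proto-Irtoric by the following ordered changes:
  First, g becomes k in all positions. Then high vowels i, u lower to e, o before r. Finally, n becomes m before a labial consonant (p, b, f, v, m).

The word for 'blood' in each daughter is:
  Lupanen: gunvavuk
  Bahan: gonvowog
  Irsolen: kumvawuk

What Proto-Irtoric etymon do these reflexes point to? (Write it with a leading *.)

*gunvawug

Position 3: Lupanen has n, Bahan has n, Irsolen has m. Lupanen preserves n here (none of its changes turn any other segment into n), so the proto-segment is *n.
Position 1: Lupanen has g, Bahan has g, Irsolen has k. Lupanen preserves g here (none of its changes turn any other segment into g), so the proto-segment is *g.
Verify the candidate proto-form against each daughter:
Lupanen: start from *gunvawug.
  rule 1 (final devoicing): gunvawug → gunvawuk
  rule 2: no change — gunvawuk
  rule 3: no change — gunvawuk
  rule 4 (unconditioned shift): gunvawuk → gunvavuk
  ⇒ Lupanen gunvavuk
Bahan: start from *gunvawug.
  rule 1 (vowel merger): gunvawug → gunvowug
  rule 2: no change — gunvowug
  rule 3 (vowel merger): gunvowug → gonvowog
  ⇒ Bahan gonvowog
Irsolen: *gunvawug > kunvawuk > kumvawuk  (by unconditioned shift, nasal place assimilation)
No other proto-form is consistent with every reflex, so the reconstruction is *gunvawug.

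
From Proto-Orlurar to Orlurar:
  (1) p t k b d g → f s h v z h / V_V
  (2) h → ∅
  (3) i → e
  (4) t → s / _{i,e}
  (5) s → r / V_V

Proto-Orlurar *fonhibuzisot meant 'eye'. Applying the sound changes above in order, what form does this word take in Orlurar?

Orlurar: *fonhibuzisot > fonhivuzisot > fonivuzisot > fonevuzesot > fonevuzerot  (by intervocalic lenition, h-loss, vowel merger, rhotacism)

fonevuzerot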